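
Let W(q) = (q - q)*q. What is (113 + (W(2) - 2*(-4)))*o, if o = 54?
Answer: 6534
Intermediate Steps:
W(q) = 0 (W(q) = 0*q = 0)
(113 + (W(2) - 2*(-4)))*o = (113 + (0 - 2*(-4)))*54 = (113 + (0 + 8))*54 = (113 + 8)*54 = 121*54 = 6534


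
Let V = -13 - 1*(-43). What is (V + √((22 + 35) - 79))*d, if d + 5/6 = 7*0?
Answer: -25 - 5*I*√22/6 ≈ -25.0 - 3.9087*I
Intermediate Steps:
d = -⅚ (d = -⅚ + 7*0 = -⅚ + 0 = -⅚ ≈ -0.83333)
V = 30 (V = -13 + 43 = 30)
(V + √((22 + 35) - 79))*d = (30 + √((22 + 35) - 79))*(-⅚) = (30 + √(57 - 79))*(-⅚) = (30 + √(-22))*(-⅚) = (30 + I*√22)*(-⅚) = -25 - 5*I*√22/6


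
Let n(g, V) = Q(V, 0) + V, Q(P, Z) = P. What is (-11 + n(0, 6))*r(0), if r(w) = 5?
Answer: 5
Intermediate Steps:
n(g, V) = 2*V (n(g, V) = V + V = 2*V)
(-11 + n(0, 6))*r(0) = (-11 + 2*6)*5 = (-11 + 12)*5 = 1*5 = 5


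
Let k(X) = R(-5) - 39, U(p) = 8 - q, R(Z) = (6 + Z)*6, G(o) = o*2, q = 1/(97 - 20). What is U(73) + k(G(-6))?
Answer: -1926/77 ≈ -25.013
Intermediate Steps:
q = 1/77 ≈ 0.012987
G(o) = 2*o
R(Z) = 36 + 6*Z
U(p) = 615/77 (U(p) = 8 - 1*1/77 = 8 - 1/77 = 615/77)
k(X) = -33 (k(X) = (36 + 6*(-5)) - 39 = (36 - 30) - 39 = 6 - 39 = -33)
U(73) + k(G(-6)) = 615/77 - 33 = -1926/77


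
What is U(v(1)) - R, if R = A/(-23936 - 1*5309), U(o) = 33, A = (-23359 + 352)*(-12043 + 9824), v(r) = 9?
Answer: 52017618/29245 ≈ 1778.7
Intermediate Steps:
A = 51052533 (A = -23007*(-2219) = 51052533)
R = -51052533/29245 (R = 51052533/(-23936 - 1*5309) = 51052533/(-23936 - 5309) = 51052533/(-29245) = 51052533*(-1/29245) = -51052533/29245 ≈ -1745.7)
U(v(1)) - R = 33 - 1*(-51052533/29245) = 33 + 51052533/29245 = 52017618/29245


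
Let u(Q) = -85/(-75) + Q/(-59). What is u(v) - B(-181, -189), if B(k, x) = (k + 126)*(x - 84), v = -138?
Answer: -13285202/885 ≈ -15012.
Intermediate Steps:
B(k, x) = (-84 + x)*(126 + k) (B(k, x) = (126 + k)*(-84 + x) = (-84 + x)*(126 + k))
u(Q) = 17/15 - Q/59 (u(Q) = -85*(-1/75) + Q*(-1/59) = 17/15 - Q/59)
u(v) - B(-181, -189) = (17/15 - 1/59*(-138)) - (-10584 - 84*(-181) + 126*(-189) - 181*(-189)) = (17/15 + 138/59) - (-10584 + 15204 - 23814 + 34209) = 3073/885 - 1*15015 = 3073/885 - 15015 = -13285202/885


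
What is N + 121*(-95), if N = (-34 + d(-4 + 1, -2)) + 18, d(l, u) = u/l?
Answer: -34531/3 ≈ -11510.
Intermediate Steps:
N = -46/3 (N = (-34 - 2/(-4 + 1)) + 18 = (-34 - 2/(-3)) + 18 = (-34 - 2*(-⅓)) + 18 = (-34 + ⅔) + 18 = -100/3 + 18 = -46/3 ≈ -15.333)
N + 121*(-95) = -46/3 + 121*(-95) = -46/3 - 11495 = -34531/3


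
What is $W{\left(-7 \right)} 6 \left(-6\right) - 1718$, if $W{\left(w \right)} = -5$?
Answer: $-1538$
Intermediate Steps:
$W{\left(-7 \right)} 6 \left(-6\right) - 1718 = - 5 \cdot 6 \left(-6\right) - 1718 = \left(-5\right) \left(-36\right) - 1718 = 180 - 1718 = -1538$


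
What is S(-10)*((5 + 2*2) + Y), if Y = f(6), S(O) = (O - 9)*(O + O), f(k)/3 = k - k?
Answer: 3420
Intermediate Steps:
f(k) = 0 (f(k) = 3*(k - k) = 3*0 = 0)
S(O) = 2*O*(-9 + O) (S(O) = (-9 + O)*(2*O) = 2*O*(-9 + O))
Y = 0
S(-10)*((5 + 2*2) + Y) = (2*(-10)*(-9 - 10))*((5 + 2*2) + 0) = (2*(-10)*(-19))*((5 + 4) + 0) = 380*(9 + 0) = 380*9 = 3420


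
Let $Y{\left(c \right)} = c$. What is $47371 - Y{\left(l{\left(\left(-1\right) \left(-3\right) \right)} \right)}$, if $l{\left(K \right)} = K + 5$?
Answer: $47363$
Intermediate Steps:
$l{\left(K \right)} = 5 + K$
$47371 - Y{\left(l{\left(\left(-1\right) \left(-3\right) \right)} \right)} = 47371 - \left(5 - -3\right) = 47371 - \left(5 + 3\right) = 47371 - 8 = 47363$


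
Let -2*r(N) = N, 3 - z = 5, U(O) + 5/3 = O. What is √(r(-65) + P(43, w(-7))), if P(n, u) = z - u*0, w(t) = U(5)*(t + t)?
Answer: √122/2 ≈ 5.5227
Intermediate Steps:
U(O) = -5/3 + O
z = -2 (z = 3 - 1*5 = 3 - 5 = -2)
w(t) = 20*t/3 (w(t) = (-5/3 + 5)*(t + t) = 10*(2*t)/3 = 20*t/3)
P(n, u) = -2 (P(n, u) = -2 - u*0 = -2 - 1*0 = -2 + 0 = -2)
r(N) = -N/2
√(r(-65) + P(43, w(-7))) = √(-½*(-65) - 2) = √(65/2 - 2) = √(61/2) = √122/2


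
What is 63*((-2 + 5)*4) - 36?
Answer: 720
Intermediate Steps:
63*((-2 + 5)*4) - 36 = 63*(3*4) - 36 = 63*12 - 36 = 756 - 36 = 720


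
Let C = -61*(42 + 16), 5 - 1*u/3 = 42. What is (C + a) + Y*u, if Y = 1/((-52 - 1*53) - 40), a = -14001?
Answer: -2543044/145 ≈ -17538.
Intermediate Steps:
u = -111 (u = 15 - 3*42 = 15 - 126 = -111)
C = -3538 (C = -61*58 = -3538)
Y = -1/145 (Y = 1/((-52 - 53) - 40) = 1/(-105 - 40) = 1/(-145) = -1/145 ≈ -0.0068966)
(C + a) + Y*u = (-3538 - 14001) - 1/145*(-111) = -17539 + 111/145 = -2543044/145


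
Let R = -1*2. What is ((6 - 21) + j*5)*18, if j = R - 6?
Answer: -990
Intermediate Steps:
R = -2
j = -8 (j = -2 - 6 = -8)
((6 - 21) + j*5)*18 = ((6 - 21) - 8*5)*18 = (-15 - 40)*18 = -55*18 = -990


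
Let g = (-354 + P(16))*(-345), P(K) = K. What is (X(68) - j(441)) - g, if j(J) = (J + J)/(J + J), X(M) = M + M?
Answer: -116475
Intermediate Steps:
X(M) = 2*M
g = 116610 (g = (-354 + 16)*(-345) = -338*(-345) = 116610)
j(J) = 1 (j(J) = (2*J)/((2*J)) = (2*J)*(1/(2*J)) = 1)
(X(68) - j(441)) - g = (2*68 - 1*1) - 1*116610 = (136 - 1) - 116610 = 135 - 116610 = -116475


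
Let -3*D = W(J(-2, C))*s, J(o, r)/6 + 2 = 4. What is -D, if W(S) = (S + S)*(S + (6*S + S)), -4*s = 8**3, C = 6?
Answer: -98304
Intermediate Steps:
J(o, r) = 12 (J(o, r) = -12 + 6*4 = -12 + 24 = 12)
s = -128 (s = -1/4*8**3 = -1/4*512 = -128)
W(S) = 16*S**2 (W(S) = (2*S)*(S + 7*S) = (2*S)*(8*S) = 16*S**2)
D = 98304 (D = -16*12**2*(-128)/3 = -16*144*(-128)/3 = -768*(-128) = -1/3*(-294912) = 98304)
-D = -1*98304 = -98304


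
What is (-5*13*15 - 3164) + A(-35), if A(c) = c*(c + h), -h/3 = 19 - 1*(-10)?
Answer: 131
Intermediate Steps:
h = -87 (h = -3*(19 - 1*(-10)) = -3*(19 + 10) = -3*29 = -87)
A(c) = c*(-87 + c) (A(c) = c*(c - 87) = c*(-87 + c))
(-5*13*15 - 3164) + A(-35) = (-5*13*15 - 3164) - 35*(-87 - 35) = (-65*15 - 3164) - 35*(-122) = (-975 - 3164) + 4270 = -4139 + 4270 = 131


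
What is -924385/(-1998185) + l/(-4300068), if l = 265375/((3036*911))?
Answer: 28555357831460953/61726326628621968 ≈ 0.46261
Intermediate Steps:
l = 24125/251436 (l = 265375/2765796 = 265375*(1/2765796) = 24125/251436 ≈ 0.095949)
-924385/(-1998185) + l/(-4300068) = -924385/(-1998185) + (24125/251436)/(-4300068) = -924385*(-1/1998185) + (24125/251436)*(-1/4300068) = 26411/57091 - 24125/1081191897648 = 28555357831460953/61726326628621968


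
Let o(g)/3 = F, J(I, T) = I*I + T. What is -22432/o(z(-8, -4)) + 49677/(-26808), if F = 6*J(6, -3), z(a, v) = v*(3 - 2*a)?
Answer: -105144199/2653992 ≈ -39.617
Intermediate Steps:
J(I, T) = T + I² (J(I, T) = I² + T = T + I²)
F = 198 (F = 6*(-3 + 6²) = 6*(-3 + 36) = 6*33 = 198)
o(g) = 594 (o(g) = 3*198 = 594)
-22432/o(z(-8, -4)) + 49677/(-26808) = -22432/594 + 49677/(-26808) = -22432*1/594 + 49677*(-1/26808) = -11216/297 - 16559/8936 = -105144199/2653992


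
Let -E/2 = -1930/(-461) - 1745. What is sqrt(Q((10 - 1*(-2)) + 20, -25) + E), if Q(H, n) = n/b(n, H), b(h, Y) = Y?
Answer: sqrt(47344179070)/3688 ≈ 58.999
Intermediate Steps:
E = 1605030/461 (E = -2*(-1930/(-461) - 1745) = -2*(-1930*(-1/461) - 1745) = -2*(1930/461 - 1745) = -2*(-802515/461) = 1605030/461 ≈ 3481.6)
Q(H, n) = n/H
sqrt(Q((10 - 1*(-2)) + 20, -25) + E) = sqrt(-25/((10 - 1*(-2)) + 20) + 1605030/461) = sqrt(-25/((10 + 2) + 20) + 1605030/461) = sqrt(-25/(12 + 20) + 1605030/461) = sqrt(-25/32 + 1605030/461) = sqrt(51349435/14752) = sqrt(47344179070)/3688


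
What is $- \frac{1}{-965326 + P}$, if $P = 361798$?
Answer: $\frac{1}{603528} \approx 1.6569 \cdot 10^{-6}$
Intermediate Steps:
$- \frac{1}{-965326 + P} = - \frac{1}{-965326 + 361798} = - \frac{1}{-603528} = \left(-1\right) \left(- \frac{1}{603528}\right) = \frac{1}{603528}$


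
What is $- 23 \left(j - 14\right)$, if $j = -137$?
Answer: $3473$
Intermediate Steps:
$- 23 \left(j - 14\right) = - 23 \left(-137 - 14\right) = \left(-23\right) \left(-151\right) = 3473$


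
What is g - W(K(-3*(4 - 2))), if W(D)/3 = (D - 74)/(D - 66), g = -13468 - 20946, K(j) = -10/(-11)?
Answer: -6160709/179 ≈ -34417.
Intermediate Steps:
K(j) = 10/11 (K(j) = -10*(-1/11) = 10/11)
g = -34414
W(D) = 3*(-74 + D)/(-66 + D) (W(D) = 3*((D - 74)/(D - 66)) = 3*((-74 + D)/(-66 + D)) = 3*(-74 + D)/(-66 + D))
g - W(K(-3*(4 - 2))) = -34414 - 3*(-74 + 10/11)/(-66 + 10/11) = -34414 - 3*(-804)/((-716/11)*11) = -34414 - 3*(-11)*(-804)/(716*11) = -34414 - 1*603/179 = -34414 - 603/179 = -6160709/179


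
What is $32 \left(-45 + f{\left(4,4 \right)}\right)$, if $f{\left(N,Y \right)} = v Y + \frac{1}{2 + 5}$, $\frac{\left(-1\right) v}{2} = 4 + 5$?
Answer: $- \frac{26176}{7} \approx -3739.4$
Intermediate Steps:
$v = -18$ ($v = - 2 \left(4 + 5\right) = \left(-2\right) 9 = -18$)
$f{\left(N,Y \right)} = \frac{1}{7} - 18 Y$ ($f{\left(N,Y \right)} = - 18 Y + \frac{1}{2 + 5} = - 18 Y + \frac{1}{7} = \frac{1}{7} - 18 Y$)
$32 \left(-45 + f{\left(4,4 \right)}\right) = 32 \left(-45 + \left(\frac{1}{7} - 72\right)\right) = 32 \left(-45 - \frac{503}{7}\right) = 32 \left(- \frac{818}{7}\right) = - \frac{26176}{7}$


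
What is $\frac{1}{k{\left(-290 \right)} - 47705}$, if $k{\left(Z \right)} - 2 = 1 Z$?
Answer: $- \frac{1}{47993} \approx -2.0836 \cdot 10^{-5}$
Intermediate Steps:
$k{\left(Z \right)} = 2 + Z$ ($k{\left(Z \right)} = 2 + 1 Z = 2 + Z$)
$\frac{1}{k{\left(-290 \right)} - 47705} = \frac{1}{\left(2 - 290\right) - 47705} = \frac{1}{-288 - 47705} = \frac{1}{-47993} = - \frac{1}{47993}$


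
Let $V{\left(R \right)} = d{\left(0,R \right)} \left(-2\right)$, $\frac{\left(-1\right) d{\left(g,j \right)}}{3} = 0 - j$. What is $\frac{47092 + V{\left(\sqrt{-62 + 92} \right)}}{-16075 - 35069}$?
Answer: $- \frac{11773}{12786} + \frac{\sqrt{30}}{8524} \approx -0.92013$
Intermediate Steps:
$d{\left(g,j \right)} = 3 j$ ($d{\left(g,j \right)} = - 3 \left(0 - j\right) = - 3 \left(- j\right) = 3 j$)
$V{\left(R \right)} = - 6 R$ ($V{\left(R \right)} = 3 R \left(-2\right) = - 6 R$)
$\frac{47092 + V{\left(\sqrt{-62 + 92} \right)}}{-16075 - 35069} = \frac{47092 - 6 \sqrt{-62 + 92}}{-16075 - 35069} = \frac{47092 - 6 \sqrt{30}}{-51144} = \left(47092 - 6 \sqrt{30}\right) \left(- \frac{1}{51144}\right) = - \frac{11773}{12786} + \frac{\sqrt{30}}{8524}$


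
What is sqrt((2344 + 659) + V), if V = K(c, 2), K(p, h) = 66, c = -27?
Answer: 3*sqrt(341) ≈ 55.399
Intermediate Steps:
V = 66
sqrt((2344 + 659) + V) = sqrt((2344 + 659) + 66) = sqrt(3003 + 66) = sqrt(3069) = 3*sqrt(341)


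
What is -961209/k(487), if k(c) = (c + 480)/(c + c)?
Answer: -936217566/967 ≈ -9.6817e+5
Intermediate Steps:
k(c) = (480 + c)/(2*c) (k(c) = (480 + c)/((2*c)) = (480 + c)*(1/(2*c)) = (480 + c)/(2*c))
-961209/k(487) = -961209*974/(480 + 487) = -961209/((½)*(1/487)*967) = -961209/967/974 = -961209*974/967 = -936217566/967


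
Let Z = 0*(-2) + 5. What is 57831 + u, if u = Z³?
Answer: 57956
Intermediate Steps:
Z = 5 (Z = 0 + 5 = 5)
u = 125 (u = 5³ = 125)
57831 + u = 57831 + 125 = 57956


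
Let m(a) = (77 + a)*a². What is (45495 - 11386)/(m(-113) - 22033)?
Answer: -34109/481717 ≈ -0.070807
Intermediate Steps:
m(a) = a²*(77 + a)
(45495 - 11386)/(m(-113) - 22033) = (45495 - 11386)/((-113)²*(77 - 113) - 22033) = 34109/(12769*(-36) - 22033) = 34109/(-459684 - 22033) = 34109/(-481717) = 34109*(-1/481717) = -34109/481717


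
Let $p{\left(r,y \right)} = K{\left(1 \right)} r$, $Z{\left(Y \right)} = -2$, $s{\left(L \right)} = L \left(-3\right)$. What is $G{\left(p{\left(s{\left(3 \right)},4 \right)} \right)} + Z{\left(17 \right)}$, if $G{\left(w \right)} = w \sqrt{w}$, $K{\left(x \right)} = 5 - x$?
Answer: $-2 - 216 i \approx -2.0 - 216.0 i$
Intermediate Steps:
$s{\left(L \right)} = - 3 L$
$p{\left(r,y \right)} = 4 r$ ($p{\left(r,y \right)} = \left(5 - 1\right) r = 4 r$)
$G{\left(w \right)} = w^{\frac{3}{2}}$
$G{\left(p{\left(s{\left(3 \right)},4 \right)} \right)} + Z{\left(17 \right)} = \left(4 \left(\left(-3\right) 3\right)\right)^{\frac{3}{2}} - 2 = \left(4 \left(-9\right)\right)^{\frac{3}{2}} - 2 = \left(-36\right)^{\frac{3}{2}} - 2 = - 216 i - 2 = -2 - 216 i$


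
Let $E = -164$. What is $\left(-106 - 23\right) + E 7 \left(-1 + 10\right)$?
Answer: $-10461$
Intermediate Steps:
$\left(-106 - 23\right) + E 7 \left(-1 + 10\right) = \left(-106 - 23\right) - 164 \cdot 7 \left(-1 + 10\right) = \left(-106 - 23\right) - 164 \cdot 7 \cdot 9 = -129 - 10332 = -10461$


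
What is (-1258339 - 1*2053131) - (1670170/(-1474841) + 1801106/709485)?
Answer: -3465049392797082646/1046377566885 ≈ -3.3115e+6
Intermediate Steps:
(-1258339 - 1*2053131) - (1670170/(-1474841) + 1801106/709485) = (-1258339 - 2053131) - (1670170*(-1/1474841) + 1801106*(1/709485)) = -3311470 - (-1670170/1474841 + 1801106/709485) = -3311470 - 1*1471384411696/1046377566885 = -3311470 - 1471384411696/1046377566885 = -3465049392797082646/1046377566885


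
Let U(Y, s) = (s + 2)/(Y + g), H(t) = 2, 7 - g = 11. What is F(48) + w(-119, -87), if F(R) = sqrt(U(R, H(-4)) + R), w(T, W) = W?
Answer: -87 + 23*sqrt(11)/11 ≈ -80.065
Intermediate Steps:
g = -4 (g = 7 - 1*11 = 7 - 11 = -4)
U(Y, s) = (2 + s)/(-4 + Y) (U(Y, s) = (s + 2)/(Y - 4) = (2 + s)/(-4 + Y))
F(R) = sqrt(R + 4/(-4 + R)) (F(R) = sqrt((2 + 2)/(-4 + R) + R) = sqrt(4/(-4 + R) + R) = sqrt(R + 4/(-4 + R)))
F(48) + w(-119, -87) = sqrt((4 + 48*(-4 + 48))/(-4 + 48)) - 87 = sqrt((4 + 48*44)/44) - 87 = sqrt((4 + 2112)/44) - 87 = sqrt((1/44)*2116) - 87 = sqrt(529/11) - 87 = 23*sqrt(11)/11 - 87 = -87 + 23*sqrt(11)/11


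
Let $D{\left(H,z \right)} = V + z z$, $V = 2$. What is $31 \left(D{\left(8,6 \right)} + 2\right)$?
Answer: $1240$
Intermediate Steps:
$D{\left(H,z \right)} = 2 + z^{2}$ ($D{\left(H,z \right)} = 2 + z z = 2 + z^{2}$)
$31 \left(D{\left(8,6 \right)} + 2\right) = 31 \left(\left(2 + 6^{2}\right) + 2\right) = 31 \left(\left(2 + 36\right) + 2\right) = 31 \left(38 + 2\right) = 31 \cdot 40 = 1240$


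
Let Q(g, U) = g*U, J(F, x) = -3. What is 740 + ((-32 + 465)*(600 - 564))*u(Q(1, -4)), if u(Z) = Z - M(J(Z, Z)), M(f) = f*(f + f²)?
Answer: 218972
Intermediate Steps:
Q(g, U) = U*g
u(Z) = 18 + Z (u(Z) = Z - (-3)²*(1 - 3) = Z - 9*(-2) = Z - 1*(-18) = Z + 18 = 18 + Z)
740 + ((-32 + 465)*(600 - 564))*u(Q(1, -4)) = 740 + ((-32 + 465)*(600 - 564))*(18 - 4*1) = 740 + (433*36)*(18 - 4) = 740 + 15588*14 = 740 + 218232 = 218972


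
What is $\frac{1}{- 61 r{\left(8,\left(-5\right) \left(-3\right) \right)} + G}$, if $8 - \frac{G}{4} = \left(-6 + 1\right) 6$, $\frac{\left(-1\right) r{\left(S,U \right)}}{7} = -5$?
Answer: $- \frac{1}{1983} \approx -0.00050429$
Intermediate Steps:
$r{\left(S,U \right)} = 35$ ($r{\left(S,U \right)} = \left(-7\right) \left(-5\right) = 35$)
$G = 152$ ($G = 32 - 4 \left(-6 + 1\right) 6 = 32 - 4 \left(\left(-5\right) 6\right) = 32 - -120 = 32 + 120 = 152$)
$\frac{1}{- 61 r{\left(8,\left(-5\right) \left(-3\right) \right)} + G} = \frac{1}{\left(-61\right) 35 + 152} = \frac{1}{-2135 + 152} = \frac{1}{-1983} = - \frac{1}{1983}$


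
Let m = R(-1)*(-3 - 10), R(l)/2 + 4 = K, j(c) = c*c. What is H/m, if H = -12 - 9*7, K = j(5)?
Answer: 25/182 ≈ 0.13736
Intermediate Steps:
j(c) = c²
K = 25 (K = 5² = 25)
H = -75 (H = -12 - 63 = -75)
R(l) = 42 (R(l) = -8 + 2*25 = -8 + 50 = 42)
m = -546 (m = 42*(-3 - 10) = 42*(-13) = -546)
H/m = -75/(-546) = -75*(-1/546) = 25/182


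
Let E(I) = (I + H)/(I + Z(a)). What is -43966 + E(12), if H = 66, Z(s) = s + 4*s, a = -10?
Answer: -835393/19 ≈ -43968.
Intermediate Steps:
Z(s) = 5*s
E(I) = (66 + I)/(-50 + I) (E(I) = (I + 66)/(I + 5*(-10)) = (66 + I)/(I - 50) = (66 + I)/(-50 + I))
-43966 + E(12) = -43966 + (66 + 12)/(-50 + 12) = -43966 + 78/(-38) = -43966 - 1/38*78 = -43966 - 39/19 = -835393/19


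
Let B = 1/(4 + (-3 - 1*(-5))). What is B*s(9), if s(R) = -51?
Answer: -17/2 ≈ -8.5000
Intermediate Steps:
B = ⅙ (B = 1/(4 + (-3 + 5)) = 1/(4 + 2) = 1/6 = ⅙ ≈ 0.16667)
B*s(9) = (⅙)*(-51) = -17/2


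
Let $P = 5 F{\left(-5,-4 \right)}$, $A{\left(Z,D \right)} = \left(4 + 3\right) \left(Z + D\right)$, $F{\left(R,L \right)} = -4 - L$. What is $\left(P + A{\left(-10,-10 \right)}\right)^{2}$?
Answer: $19600$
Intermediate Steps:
$A{\left(Z,D \right)} = 7 D + 7 Z$ ($A{\left(Z,D \right)} = 7 \left(D + Z\right) = 7 D + 7 Z$)
$P = 0$ ($P = 5 \left(-4 - -4\right) = 5 \left(-4 + 4\right) = 5 \cdot 0 = 0$)
$\left(P + A{\left(-10,-10 \right)}\right)^{2} = \left(0 + \left(7 \left(-10\right) + 7 \left(-10\right)\right)\right)^{2} = \left(0 - 140\right)^{2} = \left(-140\right)^{2} = 19600$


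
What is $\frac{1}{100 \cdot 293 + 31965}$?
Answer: $\frac{1}{61265} \approx 1.6323 \cdot 10^{-5}$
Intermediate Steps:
$\frac{1}{100 \cdot 293 + 31965} = \frac{1}{29300 + 31965} = \frac{1}{61265}$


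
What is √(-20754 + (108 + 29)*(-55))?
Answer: I*√28289 ≈ 168.19*I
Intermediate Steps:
√(-20754 + (108 + 29)*(-55)) = √(-20754 + 137*(-55)) = √(-20754 - 7535) = √(-28289) = I*√28289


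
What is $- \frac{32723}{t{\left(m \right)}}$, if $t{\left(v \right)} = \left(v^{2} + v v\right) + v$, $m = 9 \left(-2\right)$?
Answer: $- \frac{32723}{630} \approx -51.941$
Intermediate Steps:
$m = -18$
$t{\left(v \right)} = v + 2 v^{2}$ ($t{\left(v \right)} = \left(v^{2} + v^{2}\right) + v = 2 v^{2} + v = v + 2 v^{2}$)
$- \frac{32723}{t{\left(m \right)}} = - \frac{32723}{\left(-18\right) \left(1 + 2 \left(-18\right)\right)} = - \frac{32723}{\left(-18\right) \left(1 - 36\right)} = - \frac{32723}{\left(-18\right) \left(-35\right)} = - \frac{32723}{630}$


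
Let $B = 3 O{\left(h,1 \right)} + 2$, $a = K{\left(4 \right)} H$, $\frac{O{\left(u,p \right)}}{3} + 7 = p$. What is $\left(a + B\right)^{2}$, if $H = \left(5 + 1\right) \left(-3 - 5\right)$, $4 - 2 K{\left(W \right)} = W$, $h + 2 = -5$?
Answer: $2704$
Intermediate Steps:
$h = -7$ ($h = -2 - 5 = -7$)
$K{\left(W \right)} = 2 - \frac{W}{2}$
$O{\left(u,p \right)} = -21 + 3 p$
$H = -48$ ($H = 6 \left(-8\right) = -48$)
$a = 0$ ($a = \left(2 - 2\right) \left(-48\right) = 0 \left(-48\right) = 0$)
$B = -52$ ($B = 3 \left(-21 + 3 \cdot 1\right) + 2 = 3 \left(-21 + 3\right) + 2 = 3 \left(-18\right) + 2 = -54 + 2 = -52$)
$\left(a + B\right)^{2} = \left(0 - 52\right)^{2} = \left(-52\right)^{2} = 2704$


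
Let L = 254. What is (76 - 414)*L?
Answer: -85852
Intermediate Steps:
(76 - 414)*L = (76 - 414)*254 = -338*254 = -85852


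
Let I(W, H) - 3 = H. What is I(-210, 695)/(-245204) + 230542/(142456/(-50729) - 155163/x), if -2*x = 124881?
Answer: -29843450285632026889/41838342848894 ≈ -7.1330e+5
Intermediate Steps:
x = -124881/2 (x = -½*124881 = -124881/2 ≈ -62441.)
I(W, H) = 3 + H
I(-210, 695)/(-245204) + 230542/(142456/(-50729) - 155163/x) = (3 + 695)/(-245204) + 230542/(142456/(-50729) - 155163/(-124881/2)) = 698*(-1/245204) + 230542/(142456*(-1/50729) - 155163*(-2/124881)) = -349/122602 + 230542/(-142456/50729 + 103442/41627) = -349/122602 + 230542/(-682506694/2111696083) = -349/122602 + 230542*(-2111696083/682506694) = -349/122602 - 243417319183493/341253347 = -29843450285632026889/41838342848894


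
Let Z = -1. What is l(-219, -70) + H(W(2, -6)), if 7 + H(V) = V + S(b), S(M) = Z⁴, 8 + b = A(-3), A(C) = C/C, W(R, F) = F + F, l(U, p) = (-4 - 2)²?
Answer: 18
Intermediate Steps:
l(U, p) = 36 (l(U, p) = (-6)² = 36)
W(R, F) = 2*F
A(C) = 1
b = -7 (b = -8 + 1 = -7)
S(M) = 1 (S(M) = (-1)⁴ = 1)
H(V) = -6 + V (H(V) = -7 + (V + 1) = -7 + (1 + V) = -6 + V)
l(-219, -70) + H(W(2, -6)) = 36 + (-6 + 2*(-6)) = 36 + (-6 - 12) = 36 - 18 = 18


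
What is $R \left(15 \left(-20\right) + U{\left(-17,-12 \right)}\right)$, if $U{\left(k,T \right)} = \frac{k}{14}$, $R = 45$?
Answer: $- \frac{189765}{14} \approx -13555.0$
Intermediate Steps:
$U{\left(k,T \right)} = \frac{k}{14}$ ($U{\left(k,T \right)} = k \frac{1}{14} = \frac{k}{14}$)
$R \left(15 \left(-20\right) + U{\left(-17,-12 \right)}\right) = 45 \left(15 \left(-20\right) + \frac{1}{14} \left(-17\right)\right) = 45 \left(-300 - \frac{17}{14}\right) = 45 \left(- \frac{4217}{14}\right) = - \frac{189765}{14}$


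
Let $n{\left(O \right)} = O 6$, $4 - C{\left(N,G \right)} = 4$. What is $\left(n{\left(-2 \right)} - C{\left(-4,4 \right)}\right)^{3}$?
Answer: $-1728$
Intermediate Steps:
$C{\left(N,G \right)} = 0$ ($C{\left(N,G \right)} = 4 - 4 = 0$)
$n{\left(O \right)} = 6 O$
$\left(n{\left(-2 \right)} - C{\left(-4,4 \right)}\right)^{3} = \left(6 \left(-2\right) - 0\right)^{3} = \left(-12 + 0\right)^{3} = \left(-12\right)^{3} = -1728$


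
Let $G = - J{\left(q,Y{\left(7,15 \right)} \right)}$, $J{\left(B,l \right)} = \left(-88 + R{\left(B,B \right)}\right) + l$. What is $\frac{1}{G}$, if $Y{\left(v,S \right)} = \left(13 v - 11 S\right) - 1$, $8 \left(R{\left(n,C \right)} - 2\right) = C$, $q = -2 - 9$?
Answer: $\frac{8}{1299} \approx 0.0061586$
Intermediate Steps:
$q = -11$
$R{\left(n,C \right)} = 2 + \frac{C}{8}$
$Y{\left(v,S \right)} = -1 - 11 S + 13 v$ ($Y{\left(v,S \right)} = \left(- 11 S + 13 v\right) - 1 = -1 - 11 S + 13 v$)
$J{\left(B,l \right)} = -86 + l + \frac{B}{8}$ ($J{\left(B,l \right)} = \left(-88 + \left(2 + \frac{B}{8}\right)\right) + l = \left(-86 + \frac{B}{8}\right) + l = -86 + l + \frac{B}{8}$)
$G = \frac{1299}{8}$ ($G = - (-86 - 75 + \frac{1}{8} \left(-11\right)) = - (-86 - 75 - \frac{11}{8}) = \left(-1\right) \left(- \frac{1299}{8}\right) = \frac{1299}{8} \approx 162.38$)
$\frac{1}{G} = \frac{1}{\frac{1299}{8}} = \frac{8}{1299}$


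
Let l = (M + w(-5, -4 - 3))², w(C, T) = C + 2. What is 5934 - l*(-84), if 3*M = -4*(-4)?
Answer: 19174/3 ≈ 6391.3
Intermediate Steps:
w(C, T) = 2 + C
M = 16/3 (M = (-4*(-4))/3 = (⅓)*16 = 16/3 ≈ 5.3333)
l = 49/9 (l = (16/3 + (2 - 5))² = (16/3 - 3)² = (7/3)² = 49/9 ≈ 5.4444)
5934 - l*(-84) = 5934 - 49*(-84)/9 = 5934 - 1*(-1372/3) = 5934 + 1372/3 = 19174/3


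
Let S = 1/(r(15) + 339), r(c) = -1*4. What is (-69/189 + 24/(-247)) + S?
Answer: -2394094/5212935 ≈ -0.45926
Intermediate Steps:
r(c) = -4
S = 1/335 (S = 1/(-4 + 339) = 1/335 ≈ 0.0029851)
(-69/189 + 24/(-247)) + S = (-69/189 + 24/(-247)) + 1/335 = (-69*1/189 + 24*(-1/247)) + 1/335 = (-23/63 - 24/247) + 1/335 = -7193/15561 + 1/335 = -2394094/5212935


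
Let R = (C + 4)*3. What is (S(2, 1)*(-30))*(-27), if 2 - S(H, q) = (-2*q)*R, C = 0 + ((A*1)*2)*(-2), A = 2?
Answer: -17820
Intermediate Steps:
C = -8 (C = 0 + ((2*1)*2)*(-2) = 0 + (2*2)*(-2) = 0 + 4*(-2) = 0 - 8 = -8)
R = -12 (R = (-8 + 4)*3 = -4*3 = -12)
S(H, q) = 2 - 24*q (S(H, q) = 2 - (-2*q)*(-12) = 2 - 24*q)
(S(2, 1)*(-30))*(-27) = ((2 - 24*1)*(-30))*(-27) = ((2 - 24)*(-30))*(-27) = -22*(-30)*(-27) = 660*(-27) = -17820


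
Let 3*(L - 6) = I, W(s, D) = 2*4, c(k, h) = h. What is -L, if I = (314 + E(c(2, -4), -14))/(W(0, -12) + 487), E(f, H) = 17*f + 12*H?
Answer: -2996/495 ≈ -6.0525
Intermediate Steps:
W(s, D) = 8
E(f, H) = 12*H + 17*f
I = 26/165 (I = (314 + (12*(-14) + 17*(-4)))/(8 + 487) = (314 + (-168 - 68))/495 = (314 - 236)*(1/495) = 78*(1/495) = 26/165 ≈ 0.15758)
L = 2996/495 (L = 6 + (⅓)*(26/165) = 6 + 26/495 = 2996/495 ≈ 6.0525)
-L = -1*2996/495 = -2996/495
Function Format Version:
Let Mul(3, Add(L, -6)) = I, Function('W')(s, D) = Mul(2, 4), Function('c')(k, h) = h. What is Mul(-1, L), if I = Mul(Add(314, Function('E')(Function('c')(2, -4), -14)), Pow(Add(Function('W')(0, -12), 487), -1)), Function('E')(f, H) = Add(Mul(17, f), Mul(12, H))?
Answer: Rational(-2996, 495) ≈ -6.0525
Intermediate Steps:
Function('W')(s, D) = 8
Function('E')(f, H) = Add(Mul(12, H), Mul(17, f))
I = Rational(26, 165) (I = Mul(Add(314, Add(Mul(12, -14), Mul(17, -4))), Pow(Add(8, 487), -1)) = Mul(Add(314, Add(-168, -68)), Pow(495, -1)) = Mul(Add(314, -236), Rational(1, 495)) = Mul(78, Rational(1, 495)) = Rational(26, 165) ≈ 0.15758)
L = Rational(2996, 495) (L = Add(6, Mul(Rational(1, 3), Rational(26, 165))) = Add(6, Rational(26, 495)) = Rational(2996, 495) ≈ 6.0525)
Mul(-1, L) = Mul(-1, Rational(2996, 495)) = Rational(-2996, 495)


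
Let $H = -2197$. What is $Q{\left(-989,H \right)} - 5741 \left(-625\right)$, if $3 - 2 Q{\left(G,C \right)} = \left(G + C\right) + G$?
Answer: $3590214$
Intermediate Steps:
$Q{\left(G,C \right)} = \frac{3}{2} - G - \frac{C}{2}$ ($Q{\left(G,C \right)} = \frac{3}{2} - \frac{\left(G + C\right) + G}{2} = \frac{3}{2} - \frac{\left(C + G\right) + G}{2} = \frac{3}{2} - \frac{C + 2 G}{2} = \frac{3}{2} - \left(G + \frac{C}{2}\right) = \frac{3}{2} - G - \frac{C}{2}$)
$Q{\left(-989,H \right)} - 5741 \left(-625\right) = \left(\frac{3}{2} - -989 - - \frac{2197}{2}\right) - 5741 \left(-625\right) = \left(\frac{3}{2} + 989 + \frac{2197}{2}\right) - -3588125 = 2089 + 3588125 = 3590214$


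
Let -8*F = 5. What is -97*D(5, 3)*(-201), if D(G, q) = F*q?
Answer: -292455/8 ≈ -36557.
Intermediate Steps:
F = -5/8 (F = -⅛*5 = -5/8 ≈ -0.62500)
D(G, q) = -5*q/8
-97*D(5, 3)*(-201) = -(-485)*3/8*(-201) = -97*(-15/8)*(-201) = (1455/8)*(-201) = -292455/8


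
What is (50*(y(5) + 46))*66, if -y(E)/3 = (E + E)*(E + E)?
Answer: -838200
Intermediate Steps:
y(E) = -12*E² (y(E) = -3*(E + E)*(E + E) = -3*2*E*2*E = -12*E²)
(50*(y(5) + 46))*66 = (50*(-12*5² + 46))*66 = (50*(-12*25 + 46))*66 = (50*(-300 + 46))*66 = (50*(-254))*66 = -12700*66 = -838200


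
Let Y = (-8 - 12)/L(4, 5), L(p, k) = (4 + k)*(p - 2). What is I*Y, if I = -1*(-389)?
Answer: -3890/9 ≈ -432.22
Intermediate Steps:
L(p, k) = (-2 + p)*(4 + k) (L(p, k) = (4 + k)*(-2 + p) = (-2 + p)*(4 + k))
Y = -10/9 (Y = (-8 - 12)/(-8 - 2*5 + 4*4 + 5*4) = -20/(-8 - 10 + 16 + 20) = -20/18 = -20*1/18 = -10/9 ≈ -1.1111)
I = 389
I*Y = 389*(-10/9) = -3890/9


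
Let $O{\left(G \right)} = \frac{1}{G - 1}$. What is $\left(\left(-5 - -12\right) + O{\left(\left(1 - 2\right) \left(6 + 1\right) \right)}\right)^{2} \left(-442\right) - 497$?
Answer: $- \frac{684429}{32} \approx -21388.0$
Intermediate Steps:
$O{\left(G \right)} = \frac{1}{-1 + G}$
$\left(\left(-5 - -12\right) + O{\left(\left(1 - 2\right) \left(6 + 1\right) \right)}\right)^{2} \left(-442\right) - 497 = \left(\left(-5 - -12\right) + \frac{1}{-1 + \left(1 - 2\right) \left(6 + 1\right)}\right)^{2} \left(-442\right) - 497 = \left(\left(-5 + 12\right) + \frac{1}{-1 - 7}\right)^{2} \left(-442\right) - 497 = \left(7 + \frac{1}{-1 - 7}\right)^{2} \left(-442\right) - 497 = \left(7 + \frac{1}{-8}\right)^{2} \left(-442\right) - 497 = \left(7 - \frac{1}{8}\right)^{2} \left(-442\right) - 497 = \left(\frac{55}{8}\right)^{2} \left(-442\right) - 497 = \frac{3025}{64} \left(-442\right) - 497 = - \frac{668525}{32} - 497 = - \frac{684429}{32}$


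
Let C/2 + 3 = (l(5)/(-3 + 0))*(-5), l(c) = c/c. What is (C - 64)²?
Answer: 40000/9 ≈ 4444.4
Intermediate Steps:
l(c) = 1
C = -8/3 (C = -6 + 2*((1/(-3 + 0))*(-5)) = -6 + 2*((1/(-3))*(-5)) = -6 + 2*((1*(-⅓))*(-5)) = -6 + 2*(-⅓*(-5)) = -6 + 2*(5/3) = -6 + 10/3 = -8/3 ≈ -2.6667)
(C - 64)² = (-8/3 - 64)² = (-200/3)² = 40000/9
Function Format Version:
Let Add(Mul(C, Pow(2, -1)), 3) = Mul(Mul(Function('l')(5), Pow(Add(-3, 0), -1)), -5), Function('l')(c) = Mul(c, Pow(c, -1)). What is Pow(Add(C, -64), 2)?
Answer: Rational(40000, 9) ≈ 4444.4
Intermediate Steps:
Function('l')(c) = 1
C = Rational(-8, 3) (C = Add(-6, Mul(2, Mul(Mul(1, Pow(Add(-3, 0), -1)), -5))) = Add(-6, Mul(2, Mul(Mul(1, Pow(-3, -1)), -5))) = Add(-6, Mul(2, Mul(Mul(1, Rational(-1, 3)), -5))) = Add(-6, Mul(2, Mul(Rational(-1, 3), -5))) = Add(-6, Mul(2, Rational(5, 3))) = Add(-6, Rational(10, 3)) = Rational(-8, 3) ≈ -2.6667)
Pow(Add(C, -64), 2) = Pow(Add(Rational(-8, 3), -64), 2) = Pow(Rational(-200, 3), 2) = Rational(40000, 9)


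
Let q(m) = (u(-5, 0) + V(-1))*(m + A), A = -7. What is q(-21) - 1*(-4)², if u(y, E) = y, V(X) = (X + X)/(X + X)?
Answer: 96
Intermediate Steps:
V(X) = 1 (V(X) = (2*X)/((2*X)) = (2*X)*(1/(2*X)) = 1)
q(m) = 28 - 4*m (q(m) = (-5 + 1)*(m - 7) = -4*(-7 + m) = 28 - 4*m)
q(-21) - 1*(-4)² = (28 - 4*(-21)) - 1*(-4)² = (28 + 84) - 1*16 = 112 - 16 = 96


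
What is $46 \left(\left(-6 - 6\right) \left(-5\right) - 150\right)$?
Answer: $-4140$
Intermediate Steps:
$46 \left(\left(-6 - 6\right) \left(-5\right) - 150\right) = 46 \left(\left(-12\right) \left(-5\right) - 150\right) = 46 \left(60 - 150\right) = 46 \left(-90\right) = -4140$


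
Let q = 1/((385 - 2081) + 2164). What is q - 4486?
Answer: -2099447/468 ≈ -4486.0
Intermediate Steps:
q = 1/468 (q = 1/(-1696 + 2164) = 1/468 ≈ 0.0021368)
q - 4486 = 1/468 - 4486 = -2099447/468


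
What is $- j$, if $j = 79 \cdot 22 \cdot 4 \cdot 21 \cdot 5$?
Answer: $-729960$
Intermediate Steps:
$j = 729960$ ($j = 79 \cdot 88 \cdot 105 = 6952 \cdot 105 = 729960$)
$- j = \left(-1\right) 729960 = -729960$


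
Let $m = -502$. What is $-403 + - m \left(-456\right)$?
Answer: $-229315$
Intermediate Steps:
$-403 + - m \left(-456\right) = -403 + \left(-1\right) \left(-502\right) \left(-456\right) = -403 + 502 \left(-456\right) = -403 - 228912 = -229315$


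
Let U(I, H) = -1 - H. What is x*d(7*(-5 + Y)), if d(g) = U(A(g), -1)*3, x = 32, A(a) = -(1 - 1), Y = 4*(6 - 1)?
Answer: 0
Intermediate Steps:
Y = 20 (Y = 4*5 = 20)
A(a) = 0 (A(a) = -1*0 = 0)
d(g) = 0 (d(g) = (-1 - 1*(-1))*3 = (-1 + 1)*3 = 0*3 = 0)
x*d(7*(-5 + Y)) = 32*0 = 0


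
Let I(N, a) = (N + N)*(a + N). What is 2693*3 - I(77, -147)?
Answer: 18859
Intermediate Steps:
I(N, a) = 2*N*(N + a) (I(N, a) = (2*N)*(N + a) = 2*N*(N + a))
2693*3 - I(77, -147) = 2693*3 - 2*77*(77 - 147) = 8079 - 2*77*(-70) = 8079 - 1*(-10780) = 8079 + 10780 = 18859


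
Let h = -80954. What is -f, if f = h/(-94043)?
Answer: -80954/94043 ≈ -0.86082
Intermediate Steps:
f = 80954/94043 (f = -80954/(-94043) = -80954*(-1/94043) = 80954/94043 ≈ 0.86082)
-f = -1*80954/94043 = -80954/94043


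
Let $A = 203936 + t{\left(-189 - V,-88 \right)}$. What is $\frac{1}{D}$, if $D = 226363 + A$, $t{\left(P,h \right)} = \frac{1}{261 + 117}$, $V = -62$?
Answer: $\frac{378}{162653023} \approx 2.324 \cdot 10^{-6}$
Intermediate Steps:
$t{\left(P,h \right)} = \frac{1}{378}$
$A = \frac{77087809}{378}$ ($A = 203936 + \frac{1}{378} = \frac{77087809}{378} \approx 2.0394 \cdot 10^{5}$)
$D = \frac{162653023}{378}$ ($D = 226363 + \frac{77087809}{378} = \frac{162653023}{378} \approx 4.303 \cdot 10^{5}$)
$\frac{1}{D} = \frac{1}{\frac{162653023}{378}} = \frac{378}{162653023}$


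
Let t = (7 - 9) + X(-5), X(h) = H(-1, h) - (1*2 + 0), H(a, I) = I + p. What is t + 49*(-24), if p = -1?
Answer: -1186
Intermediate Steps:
H(a, I) = -1 + I (H(a, I) = I - 1 = -1 + I)
X(h) = -3 + h (X(h) = (-1 + h) - (1*2 + 0) = (-1 + h) - (2 + 0) = (-1 + h) - 1*2 = (-1 + h) - 2 = -3 + h)
t = -10 (t = (7 - 9) + (-3 - 5) = -2 - 8 = -10)
t + 49*(-24) = -10 + 49*(-24) = -10 - 1176 = -1186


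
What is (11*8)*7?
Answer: 616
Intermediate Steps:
(11*8)*7 = 88*7 = 616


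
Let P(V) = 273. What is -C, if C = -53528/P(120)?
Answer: 53528/273 ≈ 196.07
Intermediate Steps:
C = -53528/273 ≈ -196.07
-C = -1*(-53528/273) = 53528/273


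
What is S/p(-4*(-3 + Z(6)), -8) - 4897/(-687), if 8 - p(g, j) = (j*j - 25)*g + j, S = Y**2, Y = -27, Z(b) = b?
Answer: 2870971/332508 ≈ 8.6343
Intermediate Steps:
S = 729 (S = (-27)**2 = 729)
p(g, j) = 8 - j - g*(-25 + j**2) (p(g, j) = 8 - ((j*j - 25)*g + j) = 8 - ((j**2 - 25)*g + j) = 8 - ((-25 + j**2)*g + j) = 8 - (g*(-25 + j**2) + j) = 8 - (j + g*(-25 + j**2)) = 8 + (-j - g*(-25 + j**2)) = 8 - j - g*(-25 + j**2))
S/p(-4*(-3 + Z(6)), -8) - 4897/(-687) = 729/(8 - 1*(-8) + 25*(-4*(-3 + 6)) - 1*(-4*(-3 + 6))*(-8)**2) - 4897/(-687) = 729/(8 + 8 + 25*(-4*3) - 1*(-4*3)*64) - 4897*(-1/687) = 729/(8 + 8 + 25*(-12) - 1*(-12)*64) + 4897/687 = 729/(8 + 8 - 300 + 768) + 4897/687 = 729/484 + 4897/687 = 2870971/332508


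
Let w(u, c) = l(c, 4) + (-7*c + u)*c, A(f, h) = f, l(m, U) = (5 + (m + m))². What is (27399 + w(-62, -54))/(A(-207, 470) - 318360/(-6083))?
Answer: -18200336/134403 ≈ -135.42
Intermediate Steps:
l(m, U) = (5 + 2*m)²
w(u, c) = (5 + 2*c)² + c*(u - 7*c) (w(u, c) = (5 + 2*c)² + (-7*c + u)*c = (5 + 2*c)² + (u - 7*c)*c = (5 + 2*c)² + c*(u - 7*c))
(27399 + w(-62, -54))/(A(-207, 470) - 318360/(-6083)) = (27399 + (25 - 3*(-54)² + 20*(-54) - 54*(-62)))/(-207 - 318360/(-6083)) = (27399 + (25 - 3*2916 - 1080 + 3348))/(-207 - 318360*(-1/6083)) = (27399 + (25 - 8748 - 1080 + 3348))/(-207 + 45480/869) = (27399 - 6455)/(-134403/869) = 20944*(-869/134403) = -18200336/134403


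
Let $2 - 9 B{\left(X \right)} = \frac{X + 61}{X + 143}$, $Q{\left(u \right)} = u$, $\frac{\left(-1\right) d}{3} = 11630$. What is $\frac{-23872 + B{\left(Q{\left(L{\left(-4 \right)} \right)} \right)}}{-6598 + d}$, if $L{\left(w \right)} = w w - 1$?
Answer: $\frac{707203}{1229082} \approx 0.57539$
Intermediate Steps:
$d = -34890$ ($d = \left(-3\right) 11630 = -34890$)
$L{\left(w \right)} = -1 + w^{2}$ ($L{\left(w \right)} = w^{2} - 1 = -1 + w^{2}$)
$B{\left(X \right)} = \frac{2}{9} - \frac{61 + X}{9 \left(143 + X\right)}$ ($B{\left(X \right)} = \frac{2}{9} - \frac{\left(X + 61\right) \frac{1}{X + 143}}{9} = \frac{2}{9} - \frac{\left(61 + X\right) \frac{1}{143 + X}}{9} = \frac{2}{9} - \frac{\frac{1}{143 + X} \left(61 + X\right)}{9} = \frac{2}{9} - \frac{61 + X}{9 \left(143 + X\right)}$)
$\frac{-23872 + B{\left(Q{\left(L{\left(-4 \right)} \right)} \right)}}{-6598 + d} = \frac{-23872 + \frac{225 - \left(1 - \left(-4\right)^{2}\right)}{9 \left(143 - \left(1 - \left(-4\right)^{2}\right)\right)}}{-6598 - 34890} = \frac{-23872 + \frac{225 + \left(-1 + 16\right)}{9 \left(143 + \left(-1 + 16\right)\right)}}{-41488} = \left(-23872 + \frac{225 + 15}{9 \left(143 + 15\right)}\right) \left(- \frac{1}{41488}\right) = \left(-23872 + \frac{1}{9} \cdot \frac{1}{158} \cdot 240\right) \left(- \frac{1}{41488}\right) = \left(-23872 + \frac{40}{237}\right) \left(- \frac{1}{41488}\right) = \left(- \frac{5657624}{237}\right) \left(- \frac{1}{41488}\right) = \frac{707203}{1229082}$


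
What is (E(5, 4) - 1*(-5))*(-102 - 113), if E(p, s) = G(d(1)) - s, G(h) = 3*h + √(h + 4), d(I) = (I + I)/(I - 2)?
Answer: 1075 - 215*√2 ≈ 770.94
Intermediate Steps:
d(I) = 2*I/(-2 + I) (d(I) = (2*I)/(-2 + I) = 2*I/(-2 + I))
G(h) = √(4 + h) + 3*h (G(h) = 3*h + √(4 + h) = √(4 + h) + 3*h)
E(p, s) = -6 + √2 - s (E(p, s) = (√(4 + 2*1/(-2 + 1)) + 3*(2*1/(-2 + 1))) - s = (√(4 + 2*1/(-1)) + 3*(2*1/(-1))) - s = (√(4 + 2*1*(-1)) + 3*(2*1*(-1))) - s = (√(4 - 2) + 3*(-2)) - s = (√2 - 6) - s = (-6 + √2) - s = -6 + √2 - s)
(E(5, 4) - 1*(-5))*(-102 - 113) = ((-6 + √2 - 1*4) - 1*(-5))*(-102 - 113) = ((-6 + √2 - 4) + 5)*(-215) = ((-10 + √2) + 5)*(-215) = (-5 + √2)*(-215) = 1075 - 215*√2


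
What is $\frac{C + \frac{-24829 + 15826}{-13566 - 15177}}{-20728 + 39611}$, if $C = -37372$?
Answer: $- \frac{358058131}{180918023} \approx -1.9791$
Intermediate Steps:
$\frac{C + \frac{-24829 + 15826}{-13566 - 15177}}{-20728 + 39611} = \frac{-37372 + \frac{-24829 + 15826}{-13566 - 15177}}{-20728 + 39611} = \frac{-37372 - \frac{9003}{-28743}}{18883} = \left(-37372 - - \frac{3001}{9581}\right) \frac{1}{18883} = \left(-37372 + \frac{3001}{9581}\right) \frac{1}{18883} = \left(- \frac{358058131}{9581}\right) \frac{1}{18883} = - \frac{358058131}{180918023}$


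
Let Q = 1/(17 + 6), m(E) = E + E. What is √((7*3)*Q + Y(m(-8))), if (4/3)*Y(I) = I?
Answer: I*√5865/23 ≈ 3.3297*I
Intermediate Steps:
m(E) = 2*E
Q = 1/23 ≈ 0.043478
Y(I) = 3*I/4
√((7*3)*Q + Y(m(-8))) = √((7*3)*(1/23) + 3*(2*(-8))/4) = √(21*(1/23) + (¾)*(-16)) = √(21/23 - 12) = √(-255/23) = I*√5865/23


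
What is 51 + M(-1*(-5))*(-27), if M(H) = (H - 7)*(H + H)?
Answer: 591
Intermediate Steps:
M(H) = 2*H*(-7 + H) (M(H) = (-7 + H)*(2*H) = 2*H*(-7 + H))
51 + M(-1*(-5))*(-27) = 51 + (2*(-1*(-5))*(-7 - 1*(-5)))*(-27) = 51 + (2*5*(-7 + 5))*(-27) = 51 + (2*5*(-2))*(-27) = 51 - 20*(-27) = 51 + 540 = 591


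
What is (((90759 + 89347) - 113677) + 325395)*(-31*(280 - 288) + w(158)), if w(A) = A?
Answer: 159080544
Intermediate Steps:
(((90759 + 89347) - 113677) + 325395)*(-31*(280 - 288) + w(158)) = (((90759 + 89347) - 113677) + 325395)*(-31*(280 - 288) + 158) = ((180106 - 113677) + 325395)*(-31*(-8) + 158) = (66429 + 325395)*(248 + 158) = 391824*406 = 159080544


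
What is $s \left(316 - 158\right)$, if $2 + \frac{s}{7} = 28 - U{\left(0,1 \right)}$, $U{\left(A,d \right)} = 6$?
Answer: $22120$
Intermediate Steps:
$s = 140$ ($s = -14 + 7 \left(28 - 6\right) = -14 + 7 \cdot 22 = -14 + 154 = 140$)
$s \left(316 - 158\right) = 140 \left(316 - 158\right) = 140 \cdot 158 = 22120$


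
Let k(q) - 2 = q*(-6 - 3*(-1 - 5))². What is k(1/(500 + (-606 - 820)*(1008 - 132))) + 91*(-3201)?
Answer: -90931395877/312169 ≈ -2.9129e+5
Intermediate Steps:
k(q) = 2 + 144*q (k(q) = 2 + q*(-6 - 3*(-1 - 5))² = 2 + q*(-6 - 3*(-6))² = 2 + q*(-6 + 18)² = 2 + q*12² = 2 + q*144 = 2 + 144*q)
k(1/(500 + (-606 - 820)*(1008 - 132))) + 91*(-3201) = (2 + 144/(500 + (-606 - 820)*(1008 - 132))) + 91*(-3201) = (2 + 144/(500 - 1426*876)) - 291291 = (2 + 144/(500 - 1249176)) - 291291 = (2 + 144/(-1248676)) - 291291 = (2 + 144*(-1/1248676)) - 291291 = (2 - 36/312169) - 291291 = 624302/312169 - 291291 = -90931395877/312169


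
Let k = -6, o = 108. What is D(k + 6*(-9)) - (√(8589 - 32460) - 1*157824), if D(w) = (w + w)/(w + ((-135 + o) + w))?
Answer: 7733416/49 - I*√23871 ≈ 1.5782e+5 - 154.5*I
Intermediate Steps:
D(w) = 2*w/(-27 + 2*w) (D(w) = (w + w)/(w + ((-135 + 108) + w)) = (2*w)/(w + (-27 + w)) = (2*w)/(-27 + 2*w) = 2*w/(-27 + 2*w))
D(k + 6*(-9)) - (√(8589 - 32460) - 1*157824) = 2*(-6 + 6*(-9))/(-27 + 2*(-6 + 6*(-9))) - (√(8589 - 32460) - 1*157824) = 2*(-6 - 54)/(-27 + 2*(-6 - 54)) - (√(-23871) - 157824) = 2*(-60)/(-27 + 2*(-60)) - (I*√23871 - 157824) = 2*(-60)/(-27 - 120) - (-157824 + I*√23871) = 2*(-60)/(-147) + (157824 - I*√23871) = 2*(-60)*(-1/147) + (157824 - I*√23871) = 40/49 + (157824 - I*√23871) = 7733416/49 - I*√23871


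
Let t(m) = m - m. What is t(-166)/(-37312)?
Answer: 0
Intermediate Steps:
t(m) = 0
t(-166)/(-37312) = 0/(-37312) = 0*(-1/37312) = 0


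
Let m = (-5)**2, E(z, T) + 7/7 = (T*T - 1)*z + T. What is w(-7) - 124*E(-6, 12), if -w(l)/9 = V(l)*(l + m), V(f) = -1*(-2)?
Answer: 104704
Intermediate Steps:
E(z, T) = -1 + T + z*(-1 + T**2) (E(z, T) = -1 + ((T*T - 1)*z + T) = -1 + ((T**2 - 1)*z + T) = -1 + ((-1 + T**2)*z + T) = -1 + (z*(-1 + T**2) + T) = -1 + (T + z*(-1 + T**2)) = -1 + T + z*(-1 + T**2))
V(f) = 2
m = 25
w(l) = -450 - 18*l (w(l) = -18*(l + 25) = -18*(25 + l) = -9*(50 + 2*l) = -450 - 18*l)
w(-7) - 124*E(-6, 12) = (-450 - 18*(-7)) - 124*(-1 + 12 - 1*(-6) - 6*12**2) = (-450 + 126) - 124*(-1 + 12 + 6 - 6*144) = -324 - 124*(-1 + 12 + 6 - 864) = -324 - 124*(-847) = -324 + 105028 = 104704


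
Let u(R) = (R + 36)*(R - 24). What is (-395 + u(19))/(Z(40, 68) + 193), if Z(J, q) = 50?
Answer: -670/243 ≈ -2.7572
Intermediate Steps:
u(R) = (-24 + R)*(36 + R) (u(R) = (36 + R)*(-24 + R) = (-24 + R)*(36 + R))
(-395 + u(19))/(Z(40, 68) + 193) = (-395 + (-864 + 19² + 12*19))/(50 + 193) = (-395 + (-864 + 361 + 228))/243 = (-395 - 275)*(1/243) = -670*1/243 = -670/243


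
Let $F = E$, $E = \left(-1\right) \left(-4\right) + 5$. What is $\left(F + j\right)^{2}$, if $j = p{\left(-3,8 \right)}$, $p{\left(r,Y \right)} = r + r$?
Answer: $9$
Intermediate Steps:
$p{\left(r,Y \right)} = 2 r$
$j = -6$ ($j = 2 \left(-3\right) = -6$)
$E = 9$ ($E = 4 + 5 = 9$)
$F = 9$
$\left(F + j\right)^{2} = \left(9 - 6\right)^{2} = 3^{2} = 9$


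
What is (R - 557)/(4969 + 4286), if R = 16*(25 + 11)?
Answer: 19/9255 ≈ 0.0020529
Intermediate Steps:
R = 576 (R = 16*36 = 576)
(R - 557)/(4969 + 4286) = (576 - 557)/(4969 + 4286) = 19/9255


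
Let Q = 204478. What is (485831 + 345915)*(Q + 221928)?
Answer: 354661484876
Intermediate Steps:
(485831 + 345915)*(Q + 221928) = (485831 + 345915)*(204478 + 221928) = 831746*426406 = 354661484876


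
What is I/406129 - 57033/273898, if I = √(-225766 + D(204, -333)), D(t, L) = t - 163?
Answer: -57033/273898 + 5*I*√9029/406129 ≈ -0.20823 + 0.0011698*I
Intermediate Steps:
D(t, L) = -163 + t
I = 5*I*√9029 (I = √(-225766 + (-163 + 204)) = √(-225766 + 41) = √(-225725) = 5*I*√9029 ≈ 475.11*I)
I/406129 - 57033/273898 = (5*I*√9029)/406129 - 57033/273898 = (5*I*√9029)*(1/406129) - 57033*1/273898 = 5*I*√9029/406129 - 57033/273898 = -57033/273898 + 5*I*√9029/406129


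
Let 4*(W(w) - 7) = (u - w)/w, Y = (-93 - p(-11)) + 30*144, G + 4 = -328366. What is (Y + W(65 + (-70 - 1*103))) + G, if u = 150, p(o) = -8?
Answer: -23337259/72 ≈ -3.2413e+5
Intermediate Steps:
G = -328370 (G = -4 - 328366 = -328370)
Y = 4235 (Y = (-93 - 1*(-8)) + 30*144 = (-93 + 8) + 4320 = -85 + 4320 = 4235)
W(w) = 7 + (150 - w)/(4*w) (W(w) = 7 + ((150 - w)/w)/4 = 7 + (150 - w)/(4*w))
(Y + W(65 + (-70 - 1*103))) + G = (4235 + 3*(50 + 9*(65 + (-70 - 1*103)))/(4*(65 + (-70 - 1*103)))) - 328370 = (4235 + 3*(50 + 9*(65 + (-70 - 103)))/(4*(65 + (-70 - 103)))) - 328370 = (4235 + 3*(50 + 9*(65 - 173))/(4*(65 - 173))) - 328370 = (4235 + (3/4)*(50 + 9*(-108))/(-108)) - 328370 = (4235 + (3/4)*(-1/108)*(50 - 972)) - 328370 = (4235 + (3/4)*(-1/108)*(-922)) - 328370 = (4235 + 461/72) - 328370 = 305381/72 - 328370 = -23337259/72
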